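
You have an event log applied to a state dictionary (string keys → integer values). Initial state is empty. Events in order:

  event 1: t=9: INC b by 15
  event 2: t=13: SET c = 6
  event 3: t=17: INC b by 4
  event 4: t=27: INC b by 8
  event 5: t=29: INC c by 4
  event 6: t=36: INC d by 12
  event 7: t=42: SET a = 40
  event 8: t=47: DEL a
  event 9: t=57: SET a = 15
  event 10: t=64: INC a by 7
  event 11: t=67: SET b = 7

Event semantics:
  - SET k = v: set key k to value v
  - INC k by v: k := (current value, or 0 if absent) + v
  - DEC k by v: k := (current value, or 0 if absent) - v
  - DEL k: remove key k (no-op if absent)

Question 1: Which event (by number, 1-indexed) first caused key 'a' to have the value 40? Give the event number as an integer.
Looking for first event where a becomes 40:
  event 7: a (absent) -> 40  <-- first match

Answer: 7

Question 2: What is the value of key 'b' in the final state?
Answer: 7

Derivation:
Track key 'b' through all 11 events:
  event 1 (t=9: INC b by 15): b (absent) -> 15
  event 2 (t=13: SET c = 6): b unchanged
  event 3 (t=17: INC b by 4): b 15 -> 19
  event 4 (t=27: INC b by 8): b 19 -> 27
  event 5 (t=29: INC c by 4): b unchanged
  event 6 (t=36: INC d by 12): b unchanged
  event 7 (t=42: SET a = 40): b unchanged
  event 8 (t=47: DEL a): b unchanged
  event 9 (t=57: SET a = 15): b unchanged
  event 10 (t=64: INC a by 7): b unchanged
  event 11 (t=67: SET b = 7): b 27 -> 7
Final: b = 7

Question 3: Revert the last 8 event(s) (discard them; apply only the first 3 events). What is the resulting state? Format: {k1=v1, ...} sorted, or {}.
Answer: {b=19, c=6}

Derivation:
Keep first 3 events (discard last 8):
  after event 1 (t=9: INC b by 15): {b=15}
  after event 2 (t=13: SET c = 6): {b=15, c=6}
  after event 3 (t=17: INC b by 4): {b=19, c=6}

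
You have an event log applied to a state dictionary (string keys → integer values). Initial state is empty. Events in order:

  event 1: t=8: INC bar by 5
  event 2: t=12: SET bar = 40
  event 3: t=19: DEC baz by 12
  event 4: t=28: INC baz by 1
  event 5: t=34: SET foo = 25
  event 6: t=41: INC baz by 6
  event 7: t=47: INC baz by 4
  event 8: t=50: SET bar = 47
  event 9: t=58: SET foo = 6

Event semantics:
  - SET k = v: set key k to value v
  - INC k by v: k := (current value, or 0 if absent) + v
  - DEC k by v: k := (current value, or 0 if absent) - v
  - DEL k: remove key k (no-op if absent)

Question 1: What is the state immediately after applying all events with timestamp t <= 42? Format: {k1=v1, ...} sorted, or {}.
Apply events with t <= 42 (6 events):
  after event 1 (t=8: INC bar by 5): {bar=5}
  after event 2 (t=12: SET bar = 40): {bar=40}
  after event 3 (t=19: DEC baz by 12): {bar=40, baz=-12}
  after event 4 (t=28: INC baz by 1): {bar=40, baz=-11}
  after event 5 (t=34: SET foo = 25): {bar=40, baz=-11, foo=25}
  after event 6 (t=41: INC baz by 6): {bar=40, baz=-5, foo=25}

Answer: {bar=40, baz=-5, foo=25}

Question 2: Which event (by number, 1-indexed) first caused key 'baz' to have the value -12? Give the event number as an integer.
Looking for first event where baz becomes -12:
  event 3: baz (absent) -> -12  <-- first match

Answer: 3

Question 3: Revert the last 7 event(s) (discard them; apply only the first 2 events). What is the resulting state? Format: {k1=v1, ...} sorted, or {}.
Answer: {bar=40}

Derivation:
Keep first 2 events (discard last 7):
  after event 1 (t=8: INC bar by 5): {bar=5}
  after event 2 (t=12: SET bar = 40): {bar=40}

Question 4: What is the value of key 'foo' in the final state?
Track key 'foo' through all 9 events:
  event 1 (t=8: INC bar by 5): foo unchanged
  event 2 (t=12: SET bar = 40): foo unchanged
  event 3 (t=19: DEC baz by 12): foo unchanged
  event 4 (t=28: INC baz by 1): foo unchanged
  event 5 (t=34: SET foo = 25): foo (absent) -> 25
  event 6 (t=41: INC baz by 6): foo unchanged
  event 7 (t=47: INC baz by 4): foo unchanged
  event 8 (t=50: SET bar = 47): foo unchanged
  event 9 (t=58: SET foo = 6): foo 25 -> 6
Final: foo = 6

Answer: 6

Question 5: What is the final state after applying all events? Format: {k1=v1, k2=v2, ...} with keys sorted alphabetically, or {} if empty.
  after event 1 (t=8: INC bar by 5): {bar=5}
  after event 2 (t=12: SET bar = 40): {bar=40}
  after event 3 (t=19: DEC baz by 12): {bar=40, baz=-12}
  after event 4 (t=28: INC baz by 1): {bar=40, baz=-11}
  after event 5 (t=34: SET foo = 25): {bar=40, baz=-11, foo=25}
  after event 6 (t=41: INC baz by 6): {bar=40, baz=-5, foo=25}
  after event 7 (t=47: INC baz by 4): {bar=40, baz=-1, foo=25}
  after event 8 (t=50: SET bar = 47): {bar=47, baz=-1, foo=25}
  after event 9 (t=58: SET foo = 6): {bar=47, baz=-1, foo=6}

Answer: {bar=47, baz=-1, foo=6}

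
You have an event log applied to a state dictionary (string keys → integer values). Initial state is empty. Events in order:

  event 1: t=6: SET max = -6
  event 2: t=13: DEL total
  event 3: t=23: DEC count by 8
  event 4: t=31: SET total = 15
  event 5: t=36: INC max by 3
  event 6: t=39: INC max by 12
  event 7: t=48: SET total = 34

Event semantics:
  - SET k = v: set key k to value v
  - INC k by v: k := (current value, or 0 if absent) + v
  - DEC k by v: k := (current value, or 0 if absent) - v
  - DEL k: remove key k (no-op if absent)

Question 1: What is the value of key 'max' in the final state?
Track key 'max' through all 7 events:
  event 1 (t=6: SET max = -6): max (absent) -> -6
  event 2 (t=13: DEL total): max unchanged
  event 3 (t=23: DEC count by 8): max unchanged
  event 4 (t=31: SET total = 15): max unchanged
  event 5 (t=36: INC max by 3): max -6 -> -3
  event 6 (t=39: INC max by 12): max -3 -> 9
  event 7 (t=48: SET total = 34): max unchanged
Final: max = 9

Answer: 9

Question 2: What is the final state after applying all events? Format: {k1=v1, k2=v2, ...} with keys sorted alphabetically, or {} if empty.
Answer: {count=-8, max=9, total=34}

Derivation:
  after event 1 (t=6: SET max = -6): {max=-6}
  after event 2 (t=13: DEL total): {max=-6}
  after event 3 (t=23: DEC count by 8): {count=-8, max=-6}
  after event 4 (t=31: SET total = 15): {count=-8, max=-6, total=15}
  after event 5 (t=36: INC max by 3): {count=-8, max=-3, total=15}
  after event 6 (t=39: INC max by 12): {count=-8, max=9, total=15}
  after event 7 (t=48: SET total = 34): {count=-8, max=9, total=34}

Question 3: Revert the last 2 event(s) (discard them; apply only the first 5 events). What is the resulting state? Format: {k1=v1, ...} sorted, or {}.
Keep first 5 events (discard last 2):
  after event 1 (t=6: SET max = -6): {max=-6}
  after event 2 (t=13: DEL total): {max=-6}
  after event 3 (t=23: DEC count by 8): {count=-8, max=-6}
  after event 4 (t=31: SET total = 15): {count=-8, max=-6, total=15}
  after event 5 (t=36: INC max by 3): {count=-8, max=-3, total=15}

Answer: {count=-8, max=-3, total=15}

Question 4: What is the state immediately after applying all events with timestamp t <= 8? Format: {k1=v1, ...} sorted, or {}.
Answer: {max=-6}

Derivation:
Apply events with t <= 8 (1 events):
  after event 1 (t=6: SET max = -6): {max=-6}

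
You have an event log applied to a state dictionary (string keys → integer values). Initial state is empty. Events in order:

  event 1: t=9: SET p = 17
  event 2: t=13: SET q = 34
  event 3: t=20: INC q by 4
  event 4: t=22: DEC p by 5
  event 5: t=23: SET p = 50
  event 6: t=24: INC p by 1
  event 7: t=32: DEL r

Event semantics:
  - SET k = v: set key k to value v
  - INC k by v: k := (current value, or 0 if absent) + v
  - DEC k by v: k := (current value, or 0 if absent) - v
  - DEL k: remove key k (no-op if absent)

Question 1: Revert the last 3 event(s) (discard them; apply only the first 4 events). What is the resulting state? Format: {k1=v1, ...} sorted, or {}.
Answer: {p=12, q=38}

Derivation:
Keep first 4 events (discard last 3):
  after event 1 (t=9: SET p = 17): {p=17}
  after event 2 (t=13: SET q = 34): {p=17, q=34}
  after event 3 (t=20: INC q by 4): {p=17, q=38}
  after event 4 (t=22: DEC p by 5): {p=12, q=38}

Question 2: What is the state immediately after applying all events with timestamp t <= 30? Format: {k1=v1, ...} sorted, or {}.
Apply events with t <= 30 (6 events):
  after event 1 (t=9: SET p = 17): {p=17}
  after event 2 (t=13: SET q = 34): {p=17, q=34}
  after event 3 (t=20: INC q by 4): {p=17, q=38}
  after event 4 (t=22: DEC p by 5): {p=12, q=38}
  after event 5 (t=23: SET p = 50): {p=50, q=38}
  after event 6 (t=24: INC p by 1): {p=51, q=38}

Answer: {p=51, q=38}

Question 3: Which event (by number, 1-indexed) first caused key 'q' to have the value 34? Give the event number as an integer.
Looking for first event where q becomes 34:
  event 2: q (absent) -> 34  <-- first match

Answer: 2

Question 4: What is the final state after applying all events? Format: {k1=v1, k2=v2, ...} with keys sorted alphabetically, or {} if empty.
  after event 1 (t=9: SET p = 17): {p=17}
  after event 2 (t=13: SET q = 34): {p=17, q=34}
  after event 3 (t=20: INC q by 4): {p=17, q=38}
  after event 4 (t=22: DEC p by 5): {p=12, q=38}
  after event 5 (t=23: SET p = 50): {p=50, q=38}
  after event 6 (t=24: INC p by 1): {p=51, q=38}
  after event 7 (t=32: DEL r): {p=51, q=38}

Answer: {p=51, q=38}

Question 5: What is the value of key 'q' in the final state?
Answer: 38

Derivation:
Track key 'q' through all 7 events:
  event 1 (t=9: SET p = 17): q unchanged
  event 2 (t=13: SET q = 34): q (absent) -> 34
  event 3 (t=20: INC q by 4): q 34 -> 38
  event 4 (t=22: DEC p by 5): q unchanged
  event 5 (t=23: SET p = 50): q unchanged
  event 6 (t=24: INC p by 1): q unchanged
  event 7 (t=32: DEL r): q unchanged
Final: q = 38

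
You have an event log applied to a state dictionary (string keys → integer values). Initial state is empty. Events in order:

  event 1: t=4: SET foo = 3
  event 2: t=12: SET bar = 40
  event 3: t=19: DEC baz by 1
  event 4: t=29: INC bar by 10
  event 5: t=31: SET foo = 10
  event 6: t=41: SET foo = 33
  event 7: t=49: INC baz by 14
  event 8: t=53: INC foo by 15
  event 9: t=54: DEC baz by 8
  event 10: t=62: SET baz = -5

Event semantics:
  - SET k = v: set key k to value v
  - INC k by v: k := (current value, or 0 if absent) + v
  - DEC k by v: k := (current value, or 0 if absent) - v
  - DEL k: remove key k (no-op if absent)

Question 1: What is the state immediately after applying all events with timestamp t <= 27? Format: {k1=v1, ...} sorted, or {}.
Apply events with t <= 27 (3 events):
  after event 1 (t=4: SET foo = 3): {foo=3}
  after event 2 (t=12: SET bar = 40): {bar=40, foo=3}
  after event 3 (t=19: DEC baz by 1): {bar=40, baz=-1, foo=3}

Answer: {bar=40, baz=-1, foo=3}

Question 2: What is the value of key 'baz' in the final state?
Track key 'baz' through all 10 events:
  event 1 (t=4: SET foo = 3): baz unchanged
  event 2 (t=12: SET bar = 40): baz unchanged
  event 3 (t=19: DEC baz by 1): baz (absent) -> -1
  event 4 (t=29: INC bar by 10): baz unchanged
  event 5 (t=31: SET foo = 10): baz unchanged
  event 6 (t=41: SET foo = 33): baz unchanged
  event 7 (t=49: INC baz by 14): baz -1 -> 13
  event 8 (t=53: INC foo by 15): baz unchanged
  event 9 (t=54: DEC baz by 8): baz 13 -> 5
  event 10 (t=62: SET baz = -5): baz 5 -> -5
Final: baz = -5

Answer: -5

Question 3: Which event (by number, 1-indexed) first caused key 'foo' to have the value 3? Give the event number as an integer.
Looking for first event where foo becomes 3:
  event 1: foo (absent) -> 3  <-- first match

Answer: 1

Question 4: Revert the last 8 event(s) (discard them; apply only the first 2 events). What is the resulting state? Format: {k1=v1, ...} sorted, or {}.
Keep first 2 events (discard last 8):
  after event 1 (t=4: SET foo = 3): {foo=3}
  after event 2 (t=12: SET bar = 40): {bar=40, foo=3}

Answer: {bar=40, foo=3}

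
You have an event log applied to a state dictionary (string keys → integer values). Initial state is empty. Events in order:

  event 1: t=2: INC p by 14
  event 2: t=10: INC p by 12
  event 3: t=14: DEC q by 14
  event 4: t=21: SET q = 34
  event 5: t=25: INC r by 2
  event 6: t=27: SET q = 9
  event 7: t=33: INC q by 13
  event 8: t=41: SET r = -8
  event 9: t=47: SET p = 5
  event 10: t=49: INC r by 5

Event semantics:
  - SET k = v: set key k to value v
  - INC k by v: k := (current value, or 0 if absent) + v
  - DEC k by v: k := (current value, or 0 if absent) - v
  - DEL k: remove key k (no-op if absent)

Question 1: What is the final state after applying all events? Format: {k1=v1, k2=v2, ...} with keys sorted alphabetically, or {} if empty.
Answer: {p=5, q=22, r=-3}

Derivation:
  after event 1 (t=2: INC p by 14): {p=14}
  after event 2 (t=10: INC p by 12): {p=26}
  after event 3 (t=14: DEC q by 14): {p=26, q=-14}
  after event 4 (t=21: SET q = 34): {p=26, q=34}
  after event 5 (t=25: INC r by 2): {p=26, q=34, r=2}
  after event 6 (t=27: SET q = 9): {p=26, q=9, r=2}
  after event 7 (t=33: INC q by 13): {p=26, q=22, r=2}
  after event 8 (t=41: SET r = -8): {p=26, q=22, r=-8}
  after event 9 (t=47: SET p = 5): {p=5, q=22, r=-8}
  after event 10 (t=49: INC r by 5): {p=5, q=22, r=-3}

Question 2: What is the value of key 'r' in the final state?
Track key 'r' through all 10 events:
  event 1 (t=2: INC p by 14): r unchanged
  event 2 (t=10: INC p by 12): r unchanged
  event 3 (t=14: DEC q by 14): r unchanged
  event 4 (t=21: SET q = 34): r unchanged
  event 5 (t=25: INC r by 2): r (absent) -> 2
  event 6 (t=27: SET q = 9): r unchanged
  event 7 (t=33: INC q by 13): r unchanged
  event 8 (t=41: SET r = -8): r 2 -> -8
  event 9 (t=47: SET p = 5): r unchanged
  event 10 (t=49: INC r by 5): r -8 -> -3
Final: r = -3

Answer: -3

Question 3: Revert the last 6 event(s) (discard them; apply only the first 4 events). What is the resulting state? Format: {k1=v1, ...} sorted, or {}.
Answer: {p=26, q=34}

Derivation:
Keep first 4 events (discard last 6):
  after event 1 (t=2: INC p by 14): {p=14}
  after event 2 (t=10: INC p by 12): {p=26}
  after event 3 (t=14: DEC q by 14): {p=26, q=-14}
  after event 4 (t=21: SET q = 34): {p=26, q=34}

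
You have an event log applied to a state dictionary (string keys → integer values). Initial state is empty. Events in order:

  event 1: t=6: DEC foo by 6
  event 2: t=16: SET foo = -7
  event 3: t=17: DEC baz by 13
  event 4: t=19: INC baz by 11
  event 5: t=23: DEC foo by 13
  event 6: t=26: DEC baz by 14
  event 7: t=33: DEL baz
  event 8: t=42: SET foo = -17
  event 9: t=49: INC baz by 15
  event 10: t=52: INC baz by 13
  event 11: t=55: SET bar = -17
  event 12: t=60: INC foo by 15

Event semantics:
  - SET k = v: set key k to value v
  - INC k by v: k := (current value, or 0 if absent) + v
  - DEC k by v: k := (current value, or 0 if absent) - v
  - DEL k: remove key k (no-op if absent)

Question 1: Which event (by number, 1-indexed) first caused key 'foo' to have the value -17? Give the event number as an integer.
Answer: 8

Derivation:
Looking for first event where foo becomes -17:
  event 1: foo = -6
  event 2: foo = -7
  event 3: foo = -7
  event 4: foo = -7
  event 5: foo = -20
  event 6: foo = -20
  event 7: foo = -20
  event 8: foo -20 -> -17  <-- first match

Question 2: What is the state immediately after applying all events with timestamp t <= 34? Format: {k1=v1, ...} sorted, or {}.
Apply events with t <= 34 (7 events):
  after event 1 (t=6: DEC foo by 6): {foo=-6}
  after event 2 (t=16: SET foo = -7): {foo=-7}
  after event 3 (t=17: DEC baz by 13): {baz=-13, foo=-7}
  after event 4 (t=19: INC baz by 11): {baz=-2, foo=-7}
  after event 5 (t=23: DEC foo by 13): {baz=-2, foo=-20}
  after event 6 (t=26: DEC baz by 14): {baz=-16, foo=-20}
  after event 7 (t=33: DEL baz): {foo=-20}

Answer: {foo=-20}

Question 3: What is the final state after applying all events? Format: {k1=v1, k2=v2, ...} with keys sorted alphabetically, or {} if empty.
  after event 1 (t=6: DEC foo by 6): {foo=-6}
  after event 2 (t=16: SET foo = -7): {foo=-7}
  after event 3 (t=17: DEC baz by 13): {baz=-13, foo=-7}
  after event 4 (t=19: INC baz by 11): {baz=-2, foo=-7}
  after event 5 (t=23: DEC foo by 13): {baz=-2, foo=-20}
  after event 6 (t=26: DEC baz by 14): {baz=-16, foo=-20}
  after event 7 (t=33: DEL baz): {foo=-20}
  after event 8 (t=42: SET foo = -17): {foo=-17}
  after event 9 (t=49: INC baz by 15): {baz=15, foo=-17}
  after event 10 (t=52: INC baz by 13): {baz=28, foo=-17}
  after event 11 (t=55: SET bar = -17): {bar=-17, baz=28, foo=-17}
  after event 12 (t=60: INC foo by 15): {bar=-17, baz=28, foo=-2}

Answer: {bar=-17, baz=28, foo=-2}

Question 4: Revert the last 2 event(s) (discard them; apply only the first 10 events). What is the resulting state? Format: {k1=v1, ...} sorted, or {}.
Answer: {baz=28, foo=-17}

Derivation:
Keep first 10 events (discard last 2):
  after event 1 (t=6: DEC foo by 6): {foo=-6}
  after event 2 (t=16: SET foo = -7): {foo=-7}
  after event 3 (t=17: DEC baz by 13): {baz=-13, foo=-7}
  after event 4 (t=19: INC baz by 11): {baz=-2, foo=-7}
  after event 5 (t=23: DEC foo by 13): {baz=-2, foo=-20}
  after event 6 (t=26: DEC baz by 14): {baz=-16, foo=-20}
  after event 7 (t=33: DEL baz): {foo=-20}
  after event 8 (t=42: SET foo = -17): {foo=-17}
  after event 9 (t=49: INC baz by 15): {baz=15, foo=-17}
  after event 10 (t=52: INC baz by 13): {baz=28, foo=-17}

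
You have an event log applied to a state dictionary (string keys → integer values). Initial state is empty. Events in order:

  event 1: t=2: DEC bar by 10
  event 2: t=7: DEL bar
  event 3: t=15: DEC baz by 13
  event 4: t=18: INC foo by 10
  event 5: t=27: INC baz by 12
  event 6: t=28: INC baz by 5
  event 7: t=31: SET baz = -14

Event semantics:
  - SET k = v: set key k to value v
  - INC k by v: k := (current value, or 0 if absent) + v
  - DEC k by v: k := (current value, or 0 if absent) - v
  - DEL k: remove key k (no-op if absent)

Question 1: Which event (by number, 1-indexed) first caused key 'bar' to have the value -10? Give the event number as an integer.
Answer: 1

Derivation:
Looking for first event where bar becomes -10:
  event 1: bar (absent) -> -10  <-- first match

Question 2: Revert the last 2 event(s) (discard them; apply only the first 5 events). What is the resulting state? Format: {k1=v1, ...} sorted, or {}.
Keep first 5 events (discard last 2):
  after event 1 (t=2: DEC bar by 10): {bar=-10}
  after event 2 (t=7: DEL bar): {}
  after event 3 (t=15: DEC baz by 13): {baz=-13}
  after event 4 (t=18: INC foo by 10): {baz=-13, foo=10}
  after event 5 (t=27: INC baz by 12): {baz=-1, foo=10}

Answer: {baz=-1, foo=10}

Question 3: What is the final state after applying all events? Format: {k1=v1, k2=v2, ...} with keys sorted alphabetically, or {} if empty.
  after event 1 (t=2: DEC bar by 10): {bar=-10}
  after event 2 (t=7: DEL bar): {}
  after event 3 (t=15: DEC baz by 13): {baz=-13}
  after event 4 (t=18: INC foo by 10): {baz=-13, foo=10}
  after event 5 (t=27: INC baz by 12): {baz=-1, foo=10}
  after event 6 (t=28: INC baz by 5): {baz=4, foo=10}
  after event 7 (t=31: SET baz = -14): {baz=-14, foo=10}

Answer: {baz=-14, foo=10}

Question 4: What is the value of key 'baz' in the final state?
Answer: -14

Derivation:
Track key 'baz' through all 7 events:
  event 1 (t=2: DEC bar by 10): baz unchanged
  event 2 (t=7: DEL bar): baz unchanged
  event 3 (t=15: DEC baz by 13): baz (absent) -> -13
  event 4 (t=18: INC foo by 10): baz unchanged
  event 5 (t=27: INC baz by 12): baz -13 -> -1
  event 6 (t=28: INC baz by 5): baz -1 -> 4
  event 7 (t=31: SET baz = -14): baz 4 -> -14
Final: baz = -14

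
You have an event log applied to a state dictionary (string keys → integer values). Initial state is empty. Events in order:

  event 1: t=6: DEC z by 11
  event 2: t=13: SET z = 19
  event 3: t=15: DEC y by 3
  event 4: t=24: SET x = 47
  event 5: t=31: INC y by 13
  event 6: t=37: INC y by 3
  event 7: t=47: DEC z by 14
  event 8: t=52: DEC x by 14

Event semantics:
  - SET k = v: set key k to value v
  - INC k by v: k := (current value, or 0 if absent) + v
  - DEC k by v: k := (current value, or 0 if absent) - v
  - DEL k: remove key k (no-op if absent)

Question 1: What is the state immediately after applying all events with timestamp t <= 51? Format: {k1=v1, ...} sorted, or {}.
Apply events with t <= 51 (7 events):
  after event 1 (t=6: DEC z by 11): {z=-11}
  after event 2 (t=13: SET z = 19): {z=19}
  after event 3 (t=15: DEC y by 3): {y=-3, z=19}
  after event 4 (t=24: SET x = 47): {x=47, y=-3, z=19}
  after event 5 (t=31: INC y by 13): {x=47, y=10, z=19}
  after event 6 (t=37: INC y by 3): {x=47, y=13, z=19}
  after event 7 (t=47: DEC z by 14): {x=47, y=13, z=5}

Answer: {x=47, y=13, z=5}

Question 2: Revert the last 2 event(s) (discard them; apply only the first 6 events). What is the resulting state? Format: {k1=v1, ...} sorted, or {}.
Answer: {x=47, y=13, z=19}

Derivation:
Keep first 6 events (discard last 2):
  after event 1 (t=6: DEC z by 11): {z=-11}
  after event 2 (t=13: SET z = 19): {z=19}
  after event 3 (t=15: DEC y by 3): {y=-3, z=19}
  after event 4 (t=24: SET x = 47): {x=47, y=-3, z=19}
  after event 5 (t=31: INC y by 13): {x=47, y=10, z=19}
  after event 6 (t=37: INC y by 3): {x=47, y=13, z=19}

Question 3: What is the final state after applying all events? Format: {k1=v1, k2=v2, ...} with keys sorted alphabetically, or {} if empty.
  after event 1 (t=6: DEC z by 11): {z=-11}
  after event 2 (t=13: SET z = 19): {z=19}
  after event 3 (t=15: DEC y by 3): {y=-3, z=19}
  after event 4 (t=24: SET x = 47): {x=47, y=-3, z=19}
  after event 5 (t=31: INC y by 13): {x=47, y=10, z=19}
  after event 6 (t=37: INC y by 3): {x=47, y=13, z=19}
  after event 7 (t=47: DEC z by 14): {x=47, y=13, z=5}
  after event 8 (t=52: DEC x by 14): {x=33, y=13, z=5}

Answer: {x=33, y=13, z=5}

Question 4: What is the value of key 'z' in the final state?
Track key 'z' through all 8 events:
  event 1 (t=6: DEC z by 11): z (absent) -> -11
  event 2 (t=13: SET z = 19): z -11 -> 19
  event 3 (t=15: DEC y by 3): z unchanged
  event 4 (t=24: SET x = 47): z unchanged
  event 5 (t=31: INC y by 13): z unchanged
  event 6 (t=37: INC y by 3): z unchanged
  event 7 (t=47: DEC z by 14): z 19 -> 5
  event 8 (t=52: DEC x by 14): z unchanged
Final: z = 5

Answer: 5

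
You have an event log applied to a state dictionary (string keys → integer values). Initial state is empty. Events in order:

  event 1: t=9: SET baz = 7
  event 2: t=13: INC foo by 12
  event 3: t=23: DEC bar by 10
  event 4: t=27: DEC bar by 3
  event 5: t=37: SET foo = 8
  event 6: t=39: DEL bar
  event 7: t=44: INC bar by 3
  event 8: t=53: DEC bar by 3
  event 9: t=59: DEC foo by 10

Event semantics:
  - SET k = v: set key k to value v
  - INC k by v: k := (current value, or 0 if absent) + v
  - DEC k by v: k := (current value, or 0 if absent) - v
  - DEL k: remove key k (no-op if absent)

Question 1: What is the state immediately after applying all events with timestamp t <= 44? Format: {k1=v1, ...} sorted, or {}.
Apply events with t <= 44 (7 events):
  after event 1 (t=9: SET baz = 7): {baz=7}
  after event 2 (t=13: INC foo by 12): {baz=7, foo=12}
  after event 3 (t=23: DEC bar by 10): {bar=-10, baz=7, foo=12}
  after event 4 (t=27: DEC bar by 3): {bar=-13, baz=7, foo=12}
  after event 5 (t=37: SET foo = 8): {bar=-13, baz=7, foo=8}
  after event 6 (t=39: DEL bar): {baz=7, foo=8}
  after event 7 (t=44: INC bar by 3): {bar=3, baz=7, foo=8}

Answer: {bar=3, baz=7, foo=8}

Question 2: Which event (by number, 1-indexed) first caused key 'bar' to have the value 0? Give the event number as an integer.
Answer: 8

Derivation:
Looking for first event where bar becomes 0:
  event 3: bar = -10
  event 4: bar = -13
  event 5: bar = -13
  event 6: bar = (absent)
  event 7: bar = 3
  event 8: bar 3 -> 0  <-- first match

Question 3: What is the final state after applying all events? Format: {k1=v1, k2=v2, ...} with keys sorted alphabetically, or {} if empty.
Answer: {bar=0, baz=7, foo=-2}

Derivation:
  after event 1 (t=9: SET baz = 7): {baz=7}
  after event 2 (t=13: INC foo by 12): {baz=7, foo=12}
  after event 3 (t=23: DEC bar by 10): {bar=-10, baz=7, foo=12}
  after event 4 (t=27: DEC bar by 3): {bar=-13, baz=7, foo=12}
  after event 5 (t=37: SET foo = 8): {bar=-13, baz=7, foo=8}
  after event 6 (t=39: DEL bar): {baz=7, foo=8}
  after event 7 (t=44: INC bar by 3): {bar=3, baz=7, foo=8}
  after event 8 (t=53: DEC bar by 3): {bar=0, baz=7, foo=8}
  after event 9 (t=59: DEC foo by 10): {bar=0, baz=7, foo=-2}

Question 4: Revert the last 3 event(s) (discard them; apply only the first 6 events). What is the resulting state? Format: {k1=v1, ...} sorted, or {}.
Answer: {baz=7, foo=8}

Derivation:
Keep first 6 events (discard last 3):
  after event 1 (t=9: SET baz = 7): {baz=7}
  after event 2 (t=13: INC foo by 12): {baz=7, foo=12}
  after event 3 (t=23: DEC bar by 10): {bar=-10, baz=7, foo=12}
  after event 4 (t=27: DEC bar by 3): {bar=-13, baz=7, foo=12}
  after event 5 (t=37: SET foo = 8): {bar=-13, baz=7, foo=8}
  after event 6 (t=39: DEL bar): {baz=7, foo=8}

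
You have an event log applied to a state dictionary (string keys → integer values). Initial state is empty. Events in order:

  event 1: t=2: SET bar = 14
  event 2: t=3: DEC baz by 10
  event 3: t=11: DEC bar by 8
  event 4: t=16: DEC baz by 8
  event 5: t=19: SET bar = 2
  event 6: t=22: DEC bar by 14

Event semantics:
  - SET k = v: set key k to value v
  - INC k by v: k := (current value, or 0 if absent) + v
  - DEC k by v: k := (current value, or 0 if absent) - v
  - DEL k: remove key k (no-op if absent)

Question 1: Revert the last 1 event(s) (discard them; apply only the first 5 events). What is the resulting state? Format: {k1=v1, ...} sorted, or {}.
Answer: {bar=2, baz=-18}

Derivation:
Keep first 5 events (discard last 1):
  after event 1 (t=2: SET bar = 14): {bar=14}
  after event 2 (t=3: DEC baz by 10): {bar=14, baz=-10}
  after event 3 (t=11: DEC bar by 8): {bar=6, baz=-10}
  after event 4 (t=16: DEC baz by 8): {bar=6, baz=-18}
  after event 5 (t=19: SET bar = 2): {bar=2, baz=-18}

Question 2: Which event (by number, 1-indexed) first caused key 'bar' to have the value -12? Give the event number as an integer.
Looking for first event where bar becomes -12:
  event 1: bar = 14
  event 2: bar = 14
  event 3: bar = 6
  event 4: bar = 6
  event 5: bar = 2
  event 6: bar 2 -> -12  <-- first match

Answer: 6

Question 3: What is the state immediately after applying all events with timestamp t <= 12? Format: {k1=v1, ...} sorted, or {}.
Answer: {bar=6, baz=-10}

Derivation:
Apply events with t <= 12 (3 events):
  after event 1 (t=2: SET bar = 14): {bar=14}
  after event 2 (t=3: DEC baz by 10): {bar=14, baz=-10}
  after event 3 (t=11: DEC bar by 8): {bar=6, baz=-10}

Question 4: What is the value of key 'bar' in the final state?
Track key 'bar' through all 6 events:
  event 1 (t=2: SET bar = 14): bar (absent) -> 14
  event 2 (t=3: DEC baz by 10): bar unchanged
  event 3 (t=11: DEC bar by 8): bar 14 -> 6
  event 4 (t=16: DEC baz by 8): bar unchanged
  event 5 (t=19: SET bar = 2): bar 6 -> 2
  event 6 (t=22: DEC bar by 14): bar 2 -> -12
Final: bar = -12

Answer: -12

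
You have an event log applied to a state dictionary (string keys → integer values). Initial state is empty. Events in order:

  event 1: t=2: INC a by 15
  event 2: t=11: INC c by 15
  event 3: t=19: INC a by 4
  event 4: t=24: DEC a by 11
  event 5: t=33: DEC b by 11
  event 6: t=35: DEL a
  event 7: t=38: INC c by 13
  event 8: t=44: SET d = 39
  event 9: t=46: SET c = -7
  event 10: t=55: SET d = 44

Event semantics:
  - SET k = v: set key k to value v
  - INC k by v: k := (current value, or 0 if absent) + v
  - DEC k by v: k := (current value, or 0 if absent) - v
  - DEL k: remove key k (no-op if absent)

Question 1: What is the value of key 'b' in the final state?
Track key 'b' through all 10 events:
  event 1 (t=2: INC a by 15): b unchanged
  event 2 (t=11: INC c by 15): b unchanged
  event 3 (t=19: INC a by 4): b unchanged
  event 4 (t=24: DEC a by 11): b unchanged
  event 5 (t=33: DEC b by 11): b (absent) -> -11
  event 6 (t=35: DEL a): b unchanged
  event 7 (t=38: INC c by 13): b unchanged
  event 8 (t=44: SET d = 39): b unchanged
  event 9 (t=46: SET c = -7): b unchanged
  event 10 (t=55: SET d = 44): b unchanged
Final: b = -11

Answer: -11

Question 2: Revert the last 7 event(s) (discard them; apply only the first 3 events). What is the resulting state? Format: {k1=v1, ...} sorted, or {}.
Keep first 3 events (discard last 7):
  after event 1 (t=2: INC a by 15): {a=15}
  after event 2 (t=11: INC c by 15): {a=15, c=15}
  after event 3 (t=19: INC a by 4): {a=19, c=15}

Answer: {a=19, c=15}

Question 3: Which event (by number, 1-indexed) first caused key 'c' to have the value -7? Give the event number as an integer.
Looking for first event where c becomes -7:
  event 2: c = 15
  event 3: c = 15
  event 4: c = 15
  event 5: c = 15
  event 6: c = 15
  event 7: c = 28
  event 8: c = 28
  event 9: c 28 -> -7  <-- first match

Answer: 9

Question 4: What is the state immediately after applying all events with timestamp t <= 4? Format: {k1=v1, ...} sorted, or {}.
Answer: {a=15}

Derivation:
Apply events with t <= 4 (1 events):
  after event 1 (t=2: INC a by 15): {a=15}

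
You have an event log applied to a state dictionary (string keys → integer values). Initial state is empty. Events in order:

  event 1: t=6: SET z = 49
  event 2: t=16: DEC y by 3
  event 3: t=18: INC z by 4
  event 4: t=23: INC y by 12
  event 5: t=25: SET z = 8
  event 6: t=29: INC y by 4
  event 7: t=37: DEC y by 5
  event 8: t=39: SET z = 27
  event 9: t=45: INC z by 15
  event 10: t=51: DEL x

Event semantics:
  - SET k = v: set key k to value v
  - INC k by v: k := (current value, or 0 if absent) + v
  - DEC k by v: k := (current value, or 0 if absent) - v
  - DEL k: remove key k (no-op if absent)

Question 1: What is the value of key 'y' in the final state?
Answer: 8

Derivation:
Track key 'y' through all 10 events:
  event 1 (t=6: SET z = 49): y unchanged
  event 2 (t=16: DEC y by 3): y (absent) -> -3
  event 3 (t=18: INC z by 4): y unchanged
  event 4 (t=23: INC y by 12): y -3 -> 9
  event 5 (t=25: SET z = 8): y unchanged
  event 6 (t=29: INC y by 4): y 9 -> 13
  event 7 (t=37: DEC y by 5): y 13 -> 8
  event 8 (t=39: SET z = 27): y unchanged
  event 9 (t=45: INC z by 15): y unchanged
  event 10 (t=51: DEL x): y unchanged
Final: y = 8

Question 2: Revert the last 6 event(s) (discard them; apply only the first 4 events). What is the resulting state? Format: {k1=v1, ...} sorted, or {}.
Answer: {y=9, z=53}

Derivation:
Keep first 4 events (discard last 6):
  after event 1 (t=6: SET z = 49): {z=49}
  after event 2 (t=16: DEC y by 3): {y=-3, z=49}
  after event 3 (t=18: INC z by 4): {y=-3, z=53}
  after event 4 (t=23: INC y by 12): {y=9, z=53}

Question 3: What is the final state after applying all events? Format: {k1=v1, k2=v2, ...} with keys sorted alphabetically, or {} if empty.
Answer: {y=8, z=42}

Derivation:
  after event 1 (t=6: SET z = 49): {z=49}
  after event 2 (t=16: DEC y by 3): {y=-3, z=49}
  after event 3 (t=18: INC z by 4): {y=-3, z=53}
  after event 4 (t=23: INC y by 12): {y=9, z=53}
  after event 5 (t=25: SET z = 8): {y=9, z=8}
  after event 6 (t=29: INC y by 4): {y=13, z=8}
  after event 7 (t=37: DEC y by 5): {y=8, z=8}
  after event 8 (t=39: SET z = 27): {y=8, z=27}
  after event 9 (t=45: INC z by 15): {y=8, z=42}
  after event 10 (t=51: DEL x): {y=8, z=42}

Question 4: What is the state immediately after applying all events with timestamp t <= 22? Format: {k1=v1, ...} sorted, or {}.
Answer: {y=-3, z=53}

Derivation:
Apply events with t <= 22 (3 events):
  after event 1 (t=6: SET z = 49): {z=49}
  after event 2 (t=16: DEC y by 3): {y=-3, z=49}
  after event 3 (t=18: INC z by 4): {y=-3, z=53}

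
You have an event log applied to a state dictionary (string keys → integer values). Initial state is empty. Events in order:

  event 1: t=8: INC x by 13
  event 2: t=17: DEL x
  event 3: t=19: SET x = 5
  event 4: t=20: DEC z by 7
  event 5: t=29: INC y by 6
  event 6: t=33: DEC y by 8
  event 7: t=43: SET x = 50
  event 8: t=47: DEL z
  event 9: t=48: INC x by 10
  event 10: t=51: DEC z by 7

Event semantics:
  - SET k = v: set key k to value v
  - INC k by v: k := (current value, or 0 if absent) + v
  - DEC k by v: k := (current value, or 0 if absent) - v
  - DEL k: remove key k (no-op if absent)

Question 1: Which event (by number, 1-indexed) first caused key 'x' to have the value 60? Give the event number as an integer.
Answer: 9

Derivation:
Looking for first event where x becomes 60:
  event 1: x = 13
  event 2: x = (absent)
  event 3: x = 5
  event 4: x = 5
  event 5: x = 5
  event 6: x = 5
  event 7: x = 50
  event 8: x = 50
  event 9: x 50 -> 60  <-- first match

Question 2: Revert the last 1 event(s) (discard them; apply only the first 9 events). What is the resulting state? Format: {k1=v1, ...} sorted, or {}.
Keep first 9 events (discard last 1):
  after event 1 (t=8: INC x by 13): {x=13}
  after event 2 (t=17: DEL x): {}
  after event 3 (t=19: SET x = 5): {x=5}
  after event 4 (t=20: DEC z by 7): {x=5, z=-7}
  after event 5 (t=29: INC y by 6): {x=5, y=6, z=-7}
  after event 6 (t=33: DEC y by 8): {x=5, y=-2, z=-7}
  after event 7 (t=43: SET x = 50): {x=50, y=-2, z=-7}
  after event 8 (t=47: DEL z): {x=50, y=-2}
  after event 9 (t=48: INC x by 10): {x=60, y=-2}

Answer: {x=60, y=-2}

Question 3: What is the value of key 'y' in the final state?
Track key 'y' through all 10 events:
  event 1 (t=8: INC x by 13): y unchanged
  event 2 (t=17: DEL x): y unchanged
  event 3 (t=19: SET x = 5): y unchanged
  event 4 (t=20: DEC z by 7): y unchanged
  event 5 (t=29: INC y by 6): y (absent) -> 6
  event 6 (t=33: DEC y by 8): y 6 -> -2
  event 7 (t=43: SET x = 50): y unchanged
  event 8 (t=47: DEL z): y unchanged
  event 9 (t=48: INC x by 10): y unchanged
  event 10 (t=51: DEC z by 7): y unchanged
Final: y = -2

Answer: -2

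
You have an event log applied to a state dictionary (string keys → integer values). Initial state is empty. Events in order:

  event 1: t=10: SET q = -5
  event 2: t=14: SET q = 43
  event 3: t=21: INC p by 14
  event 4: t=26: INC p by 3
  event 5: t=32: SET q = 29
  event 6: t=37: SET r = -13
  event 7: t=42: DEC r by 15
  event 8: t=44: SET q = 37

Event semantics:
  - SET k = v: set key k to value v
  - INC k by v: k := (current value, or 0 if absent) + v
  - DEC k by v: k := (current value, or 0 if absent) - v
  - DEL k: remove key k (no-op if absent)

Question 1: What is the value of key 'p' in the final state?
Answer: 17

Derivation:
Track key 'p' through all 8 events:
  event 1 (t=10: SET q = -5): p unchanged
  event 2 (t=14: SET q = 43): p unchanged
  event 3 (t=21: INC p by 14): p (absent) -> 14
  event 4 (t=26: INC p by 3): p 14 -> 17
  event 5 (t=32: SET q = 29): p unchanged
  event 6 (t=37: SET r = -13): p unchanged
  event 7 (t=42: DEC r by 15): p unchanged
  event 8 (t=44: SET q = 37): p unchanged
Final: p = 17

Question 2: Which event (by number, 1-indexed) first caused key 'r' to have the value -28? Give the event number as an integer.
Answer: 7

Derivation:
Looking for first event where r becomes -28:
  event 6: r = -13
  event 7: r -13 -> -28  <-- first match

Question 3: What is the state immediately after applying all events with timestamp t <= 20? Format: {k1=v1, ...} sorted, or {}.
Apply events with t <= 20 (2 events):
  after event 1 (t=10: SET q = -5): {q=-5}
  after event 2 (t=14: SET q = 43): {q=43}

Answer: {q=43}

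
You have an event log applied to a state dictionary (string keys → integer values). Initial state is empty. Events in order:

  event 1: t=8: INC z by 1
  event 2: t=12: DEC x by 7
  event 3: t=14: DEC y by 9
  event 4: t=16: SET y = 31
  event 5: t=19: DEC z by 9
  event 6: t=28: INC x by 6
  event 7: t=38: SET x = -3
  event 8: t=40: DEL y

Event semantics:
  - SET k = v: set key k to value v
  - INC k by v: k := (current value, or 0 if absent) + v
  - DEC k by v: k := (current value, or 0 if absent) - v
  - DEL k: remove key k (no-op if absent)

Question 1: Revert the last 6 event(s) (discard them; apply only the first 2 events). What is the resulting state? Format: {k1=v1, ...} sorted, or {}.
Answer: {x=-7, z=1}

Derivation:
Keep first 2 events (discard last 6):
  after event 1 (t=8: INC z by 1): {z=1}
  after event 2 (t=12: DEC x by 7): {x=-7, z=1}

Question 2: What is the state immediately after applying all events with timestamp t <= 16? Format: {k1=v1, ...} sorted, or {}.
Answer: {x=-7, y=31, z=1}

Derivation:
Apply events with t <= 16 (4 events):
  after event 1 (t=8: INC z by 1): {z=1}
  after event 2 (t=12: DEC x by 7): {x=-7, z=1}
  after event 3 (t=14: DEC y by 9): {x=-7, y=-9, z=1}
  after event 4 (t=16: SET y = 31): {x=-7, y=31, z=1}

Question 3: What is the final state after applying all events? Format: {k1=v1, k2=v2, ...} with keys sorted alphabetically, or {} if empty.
  after event 1 (t=8: INC z by 1): {z=1}
  after event 2 (t=12: DEC x by 7): {x=-7, z=1}
  after event 3 (t=14: DEC y by 9): {x=-7, y=-9, z=1}
  after event 4 (t=16: SET y = 31): {x=-7, y=31, z=1}
  after event 5 (t=19: DEC z by 9): {x=-7, y=31, z=-8}
  after event 6 (t=28: INC x by 6): {x=-1, y=31, z=-8}
  after event 7 (t=38: SET x = -3): {x=-3, y=31, z=-8}
  after event 8 (t=40: DEL y): {x=-3, z=-8}

Answer: {x=-3, z=-8}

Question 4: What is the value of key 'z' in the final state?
Answer: -8

Derivation:
Track key 'z' through all 8 events:
  event 1 (t=8: INC z by 1): z (absent) -> 1
  event 2 (t=12: DEC x by 7): z unchanged
  event 3 (t=14: DEC y by 9): z unchanged
  event 4 (t=16: SET y = 31): z unchanged
  event 5 (t=19: DEC z by 9): z 1 -> -8
  event 6 (t=28: INC x by 6): z unchanged
  event 7 (t=38: SET x = -3): z unchanged
  event 8 (t=40: DEL y): z unchanged
Final: z = -8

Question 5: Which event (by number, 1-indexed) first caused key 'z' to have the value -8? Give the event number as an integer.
Looking for first event where z becomes -8:
  event 1: z = 1
  event 2: z = 1
  event 3: z = 1
  event 4: z = 1
  event 5: z 1 -> -8  <-- first match

Answer: 5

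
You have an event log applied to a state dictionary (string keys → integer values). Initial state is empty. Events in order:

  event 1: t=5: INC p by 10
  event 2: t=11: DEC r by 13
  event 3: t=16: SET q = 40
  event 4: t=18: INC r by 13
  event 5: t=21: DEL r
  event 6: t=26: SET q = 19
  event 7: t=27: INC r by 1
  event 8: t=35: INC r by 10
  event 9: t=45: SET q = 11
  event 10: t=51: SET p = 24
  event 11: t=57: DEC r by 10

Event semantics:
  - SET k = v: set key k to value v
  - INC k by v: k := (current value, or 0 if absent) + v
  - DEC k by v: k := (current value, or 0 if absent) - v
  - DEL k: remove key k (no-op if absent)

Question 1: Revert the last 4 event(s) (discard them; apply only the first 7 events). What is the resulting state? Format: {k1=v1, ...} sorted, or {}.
Answer: {p=10, q=19, r=1}

Derivation:
Keep first 7 events (discard last 4):
  after event 1 (t=5: INC p by 10): {p=10}
  after event 2 (t=11: DEC r by 13): {p=10, r=-13}
  after event 3 (t=16: SET q = 40): {p=10, q=40, r=-13}
  after event 4 (t=18: INC r by 13): {p=10, q=40, r=0}
  after event 5 (t=21: DEL r): {p=10, q=40}
  after event 6 (t=26: SET q = 19): {p=10, q=19}
  after event 7 (t=27: INC r by 1): {p=10, q=19, r=1}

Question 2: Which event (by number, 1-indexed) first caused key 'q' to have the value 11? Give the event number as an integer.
Looking for first event where q becomes 11:
  event 3: q = 40
  event 4: q = 40
  event 5: q = 40
  event 6: q = 19
  event 7: q = 19
  event 8: q = 19
  event 9: q 19 -> 11  <-- first match

Answer: 9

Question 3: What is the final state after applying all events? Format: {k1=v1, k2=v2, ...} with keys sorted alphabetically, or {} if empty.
  after event 1 (t=5: INC p by 10): {p=10}
  after event 2 (t=11: DEC r by 13): {p=10, r=-13}
  after event 3 (t=16: SET q = 40): {p=10, q=40, r=-13}
  after event 4 (t=18: INC r by 13): {p=10, q=40, r=0}
  after event 5 (t=21: DEL r): {p=10, q=40}
  after event 6 (t=26: SET q = 19): {p=10, q=19}
  after event 7 (t=27: INC r by 1): {p=10, q=19, r=1}
  after event 8 (t=35: INC r by 10): {p=10, q=19, r=11}
  after event 9 (t=45: SET q = 11): {p=10, q=11, r=11}
  after event 10 (t=51: SET p = 24): {p=24, q=11, r=11}
  after event 11 (t=57: DEC r by 10): {p=24, q=11, r=1}

Answer: {p=24, q=11, r=1}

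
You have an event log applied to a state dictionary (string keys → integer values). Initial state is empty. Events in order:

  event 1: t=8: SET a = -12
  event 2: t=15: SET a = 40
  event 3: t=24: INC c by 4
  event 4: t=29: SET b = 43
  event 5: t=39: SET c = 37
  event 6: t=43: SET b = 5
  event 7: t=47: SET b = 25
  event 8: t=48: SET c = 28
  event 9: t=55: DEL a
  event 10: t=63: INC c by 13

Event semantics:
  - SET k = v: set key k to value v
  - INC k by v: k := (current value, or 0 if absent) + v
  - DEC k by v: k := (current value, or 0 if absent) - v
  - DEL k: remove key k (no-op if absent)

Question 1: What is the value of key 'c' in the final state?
Track key 'c' through all 10 events:
  event 1 (t=8: SET a = -12): c unchanged
  event 2 (t=15: SET a = 40): c unchanged
  event 3 (t=24: INC c by 4): c (absent) -> 4
  event 4 (t=29: SET b = 43): c unchanged
  event 5 (t=39: SET c = 37): c 4 -> 37
  event 6 (t=43: SET b = 5): c unchanged
  event 7 (t=47: SET b = 25): c unchanged
  event 8 (t=48: SET c = 28): c 37 -> 28
  event 9 (t=55: DEL a): c unchanged
  event 10 (t=63: INC c by 13): c 28 -> 41
Final: c = 41

Answer: 41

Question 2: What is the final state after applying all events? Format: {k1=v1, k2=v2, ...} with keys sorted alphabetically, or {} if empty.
Answer: {b=25, c=41}

Derivation:
  after event 1 (t=8: SET a = -12): {a=-12}
  after event 2 (t=15: SET a = 40): {a=40}
  after event 3 (t=24: INC c by 4): {a=40, c=4}
  after event 4 (t=29: SET b = 43): {a=40, b=43, c=4}
  after event 5 (t=39: SET c = 37): {a=40, b=43, c=37}
  after event 6 (t=43: SET b = 5): {a=40, b=5, c=37}
  after event 7 (t=47: SET b = 25): {a=40, b=25, c=37}
  after event 8 (t=48: SET c = 28): {a=40, b=25, c=28}
  after event 9 (t=55: DEL a): {b=25, c=28}
  after event 10 (t=63: INC c by 13): {b=25, c=41}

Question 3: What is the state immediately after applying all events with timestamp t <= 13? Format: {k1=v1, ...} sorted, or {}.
Answer: {a=-12}

Derivation:
Apply events with t <= 13 (1 events):
  after event 1 (t=8: SET a = -12): {a=-12}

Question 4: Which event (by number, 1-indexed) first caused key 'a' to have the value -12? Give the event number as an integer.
Looking for first event where a becomes -12:
  event 1: a (absent) -> -12  <-- first match

Answer: 1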